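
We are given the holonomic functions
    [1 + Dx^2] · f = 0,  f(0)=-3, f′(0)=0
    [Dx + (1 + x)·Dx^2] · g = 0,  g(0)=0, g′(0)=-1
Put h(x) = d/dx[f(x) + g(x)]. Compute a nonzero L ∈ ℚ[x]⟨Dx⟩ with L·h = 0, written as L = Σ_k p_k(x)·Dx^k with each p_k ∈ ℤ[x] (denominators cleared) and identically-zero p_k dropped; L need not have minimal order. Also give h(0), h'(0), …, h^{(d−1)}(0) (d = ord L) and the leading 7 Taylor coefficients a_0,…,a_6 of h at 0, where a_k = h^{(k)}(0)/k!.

f: a_k = -3, 0, 3/2, 0, -1/8, 0, 1/240, …
g: a_k = 0, -1, 1/2, -1/3, 1/4, -1/5, 1/6, …
L₀ := lclm(L_f,L_g); ord L₀ ≤ 2+2.
h=h₀': d/dx-closure on L₀ ⇒ L.
L = (7 + 2·x + x^2) + (3 + 5·x + 3·x^2 + x^3)·Dx + (7 + 2·x + x^2)·Dx^2 + (3 + 5·x + 3·x^2 + x^3)·Dx^3  (order 3).
h: a_k = -1, 4, -1, 1/2, -1, 41/40, -1, …
ICs: h(0) = -1, h′(0) = 4, h′′(0) = -2.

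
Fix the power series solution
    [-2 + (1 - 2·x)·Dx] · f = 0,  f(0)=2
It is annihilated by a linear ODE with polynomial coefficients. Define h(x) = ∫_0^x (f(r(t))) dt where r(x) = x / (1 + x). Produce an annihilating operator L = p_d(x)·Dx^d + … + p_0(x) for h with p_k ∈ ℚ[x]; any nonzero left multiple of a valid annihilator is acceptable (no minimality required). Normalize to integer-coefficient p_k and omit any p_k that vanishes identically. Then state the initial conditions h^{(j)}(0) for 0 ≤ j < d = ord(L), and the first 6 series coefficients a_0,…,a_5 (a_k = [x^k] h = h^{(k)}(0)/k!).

L = 2·Dx + (-1 + x^2)·Dx^2  (order 2).
h: a_k = 0, 2, 2, 4/3, 1, 4/5, …
ICs: h(0) = 0, h′(0) = 2.

f: a_k = 2, 4, 8, 16, 32, 64, …
L₀ from L_f via x↦r, Dx↦r'^{-1}Dx.
h=∫₀ˣh₀: take L = L₀·Dx.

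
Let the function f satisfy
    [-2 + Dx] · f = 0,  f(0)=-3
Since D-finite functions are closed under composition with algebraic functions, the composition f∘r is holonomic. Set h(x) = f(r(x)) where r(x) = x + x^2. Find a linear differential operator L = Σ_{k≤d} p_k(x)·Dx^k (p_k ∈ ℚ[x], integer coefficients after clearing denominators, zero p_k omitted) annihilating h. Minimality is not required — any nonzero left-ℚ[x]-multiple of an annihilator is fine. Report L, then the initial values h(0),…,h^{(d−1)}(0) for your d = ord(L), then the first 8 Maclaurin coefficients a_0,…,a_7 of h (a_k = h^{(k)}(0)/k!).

L = (-2 - 4·x) + Dx  (order 1).
h: a_k = -3, -6, -12, -16, -20, -104/5, -304/15, -1856/105, …
ICs: h(0) = -3.

f: a_k = -3, -6, -6, -4, -2, -4/5, -4/15, -8/105, …
f∘r: x↦r, Dx↦Dx/r' in L_f ⇒ L₀.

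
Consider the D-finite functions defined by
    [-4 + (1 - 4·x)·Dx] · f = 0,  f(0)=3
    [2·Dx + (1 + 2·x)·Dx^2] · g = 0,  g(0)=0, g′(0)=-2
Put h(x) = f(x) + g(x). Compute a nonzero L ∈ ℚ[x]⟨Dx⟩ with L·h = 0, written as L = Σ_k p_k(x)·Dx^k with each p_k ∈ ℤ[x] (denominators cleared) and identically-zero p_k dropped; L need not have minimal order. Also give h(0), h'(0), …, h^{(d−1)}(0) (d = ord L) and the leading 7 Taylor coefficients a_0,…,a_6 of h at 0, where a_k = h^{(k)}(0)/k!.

L = (128 + 64·x)·Dx + (44 + 224·x + 128·x^2)·Dx^2 + (-5 + 6·x + 48·x^2 + 32·x^3)·Dx^3  (order 3).
h: a_k = 3, 10, 50, 568/3, 772, 15328/5, 36896/3, …
ICs: h(0) = 3, h′(0) = 10, h′′(0) = 100.

f: a_k = 3, 12, 48, 192, 768, 3072, 12288, …
g: a_k = 0, -2, 2, -8/3, 4, -32/5, 32/3, …
h₀=f+g: left-lcm gives L₀, ord ≤ 3.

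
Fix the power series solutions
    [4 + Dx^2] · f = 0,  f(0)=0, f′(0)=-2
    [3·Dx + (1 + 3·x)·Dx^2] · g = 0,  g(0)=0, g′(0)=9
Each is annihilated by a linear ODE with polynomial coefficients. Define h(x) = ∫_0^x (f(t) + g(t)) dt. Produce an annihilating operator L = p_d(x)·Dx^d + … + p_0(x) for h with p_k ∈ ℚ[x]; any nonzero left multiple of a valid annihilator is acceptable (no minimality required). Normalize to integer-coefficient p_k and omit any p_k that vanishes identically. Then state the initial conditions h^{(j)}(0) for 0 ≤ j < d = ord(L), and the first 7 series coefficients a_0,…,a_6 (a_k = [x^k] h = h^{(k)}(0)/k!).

f: a_k = 0, -2, 0, 4/3, 0, -4/15, 0, …
g: a_k = 0, 9, -27/2, 27, -243/4, 729/5, -729/2, …
f+g: L₀ = lclm(L_f,L_g), ord ≤ 2+2.
h=∫₀ˣh₀: take L = L₀·Dx.
L = (348 + 144·x + 216·x^2)·Dx^2 + (44 + 180·x + 216·x^2 + 216·x^3)·Dx^3 + (87 + 36·x + 54·x^2)·Dx^4 + (11 + 45·x + 54·x^2 + 54·x^3)·Dx^5  (order 5).
h: a_k = 0, 0, 7/2, -9/2, 85/12, -243/20, 2183/90, …
ICs: h(0) = 0, h′(0) = 0, h′′(0) = 7, h′′′(0) = -27, h′′′′(0) = 170.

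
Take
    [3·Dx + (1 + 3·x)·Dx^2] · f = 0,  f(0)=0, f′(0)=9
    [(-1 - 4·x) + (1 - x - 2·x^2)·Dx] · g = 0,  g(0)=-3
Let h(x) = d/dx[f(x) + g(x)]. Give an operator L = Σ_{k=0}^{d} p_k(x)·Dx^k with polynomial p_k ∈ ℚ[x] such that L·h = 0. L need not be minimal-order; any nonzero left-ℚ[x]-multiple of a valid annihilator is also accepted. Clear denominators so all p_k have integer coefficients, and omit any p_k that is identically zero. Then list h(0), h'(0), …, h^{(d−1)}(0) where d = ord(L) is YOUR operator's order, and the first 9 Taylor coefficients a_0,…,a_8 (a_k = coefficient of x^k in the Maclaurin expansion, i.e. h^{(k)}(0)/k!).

f: a_k = 0, 9, -27/2, 27, -243/4, 729/5, -729/2, 6561/7, -19683/8, …
g: a_k = -3, -3, -9, -15, -33, -63, -129, -255, -513, …
Sum ⇒ L₀ = lclm(L_f,L_g) in ℚ(x)⟨Dx⟩.
h=h₀': d/dx-closure on L₀ ⇒ L.
L = (-66 - 270·x - 576·x^2 - 336·x^3 - 288·x^4) + (-4 - 96·x - 492·x^2 - 832·x^3 - 696·x^4 - 480·x^5)·Dx + (3 + 19·x + 25·x^2 - 39·x^3 - 116·x^4 - 164·x^5 - 96·x^6)·Dx^2  (order 2).
h: a_k = 6, -45, 36, -375, 414, -2961, 4776, -23787, 49842, …
ICs: h(0) = 6, h′(0) = -45.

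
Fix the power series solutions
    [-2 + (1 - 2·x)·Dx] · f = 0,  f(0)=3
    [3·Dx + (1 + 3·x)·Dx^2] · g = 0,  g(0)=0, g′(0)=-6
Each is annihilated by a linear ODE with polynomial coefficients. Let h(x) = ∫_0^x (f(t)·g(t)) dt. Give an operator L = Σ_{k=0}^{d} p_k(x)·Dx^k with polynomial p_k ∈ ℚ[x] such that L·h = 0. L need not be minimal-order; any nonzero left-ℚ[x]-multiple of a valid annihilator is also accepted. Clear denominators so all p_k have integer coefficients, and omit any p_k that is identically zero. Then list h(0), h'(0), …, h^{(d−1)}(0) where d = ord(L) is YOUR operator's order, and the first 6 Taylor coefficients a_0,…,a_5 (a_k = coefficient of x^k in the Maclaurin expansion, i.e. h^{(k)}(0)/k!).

f: a_k = 3, 6, 12, 24, 48, 96, …
g: a_k = 0, -6, 9, -18, 81/2, -486/5, …
Sym-product of L_f,L_g gives L₀ (≤ ord 2).
h=∫h₀ ⇒ L = L₀·Dx.
L = 6·Dx + (1 + 18·x)·Dx^2 + (-1 - x + 6·x^2)·Dx^3  (order 3).
h: a_k = 0, 0, -9, -3, -18, -9/2, …
ICs: h(0) = 0, h′(0) = 0, h′′(0) = -18.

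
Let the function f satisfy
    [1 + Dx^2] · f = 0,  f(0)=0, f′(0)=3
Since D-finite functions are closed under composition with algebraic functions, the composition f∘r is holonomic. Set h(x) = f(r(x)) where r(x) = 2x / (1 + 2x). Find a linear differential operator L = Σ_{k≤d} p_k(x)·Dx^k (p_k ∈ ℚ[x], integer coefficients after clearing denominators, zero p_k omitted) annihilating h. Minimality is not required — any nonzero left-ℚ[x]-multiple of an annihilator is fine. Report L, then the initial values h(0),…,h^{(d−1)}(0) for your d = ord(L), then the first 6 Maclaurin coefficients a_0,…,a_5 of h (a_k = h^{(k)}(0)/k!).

f: a_k = 0, 3, 0, -1/2, 0, 1/40, …
Substitute x→r, Dx→(1/r')Dx; clear ⇒ L₀.
L = 4 + (4 + 24·x + 48·x^2 + 32·x^3)·Dx + (1 + 8·x + 24·x^2 + 32·x^3 + 16·x^4)·Dx^2  (order 2).
h: a_k = 0, 6, -12, 20, -24, 4/5, …
ICs: h(0) = 0, h′(0) = 6.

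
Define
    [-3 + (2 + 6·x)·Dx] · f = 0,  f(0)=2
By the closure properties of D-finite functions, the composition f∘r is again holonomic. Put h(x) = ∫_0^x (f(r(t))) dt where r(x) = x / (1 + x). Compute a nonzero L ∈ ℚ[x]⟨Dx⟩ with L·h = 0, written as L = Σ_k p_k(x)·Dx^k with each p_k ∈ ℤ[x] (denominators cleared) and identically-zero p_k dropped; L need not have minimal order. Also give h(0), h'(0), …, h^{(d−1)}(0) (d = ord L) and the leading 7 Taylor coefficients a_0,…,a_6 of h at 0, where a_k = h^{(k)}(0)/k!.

f: a_k = 2, 3, -9/4, 27/8, -405/64, 1701/128, -15309/512, …
f∘r: x↦r, Dx↦Dx/r' in L_f ⇒ L₀.
h=∫h₀ ⇒ L = L₀·Dx.
L = -3·Dx + (2 + 10·x + 8·x^2)·Dx^2  (order 2).
h: a_k = 0, 2, 3/2, -7/4, 87/32, -1677/320, 3023/256, …
ICs: h(0) = 0, h′(0) = 2.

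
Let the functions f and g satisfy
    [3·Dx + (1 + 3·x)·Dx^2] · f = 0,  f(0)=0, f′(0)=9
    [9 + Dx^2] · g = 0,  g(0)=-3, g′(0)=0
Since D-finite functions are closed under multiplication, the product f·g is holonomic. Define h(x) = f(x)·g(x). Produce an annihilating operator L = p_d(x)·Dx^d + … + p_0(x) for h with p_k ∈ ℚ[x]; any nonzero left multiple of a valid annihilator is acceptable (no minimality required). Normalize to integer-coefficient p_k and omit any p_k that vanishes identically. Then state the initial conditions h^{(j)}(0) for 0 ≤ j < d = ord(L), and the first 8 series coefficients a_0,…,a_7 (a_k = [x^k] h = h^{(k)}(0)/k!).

L = (-81 + 486·x + 4617·x^2 + 11664·x^3 + 8748·x^4) + (36 + 540·x + 1944·x^2 + 1944·x^3)·Dx + (180·x + 1134·x^2 + 2592·x^3 + 1944·x^4)·Dx^2 + (4 + 60·x + 216·x^2 + 216·x^3)·Dx^3 + (1 + 14·x + 69·x^2 + 144·x^3 + 108·x^4)·Dx^4  (order 4).
h: a_k = 0, -27, 81/2, 81/2, 0, -6561/40, 6561/16, -610173/560, …
ICs: h(0) = 0, h′(0) = -27, h′′(0) = 81, h′′′(0) = 243.

f: a_k = 0, 9, -27/2, 27, -243/4, 729/5, -729/2, 6561/7, …
g: a_k = -3, 0, 27/2, 0, -81/8, 0, 243/80, 0, …
f·g: L₀ = L_f ⊗_s L_g, ord ≤ 2·2.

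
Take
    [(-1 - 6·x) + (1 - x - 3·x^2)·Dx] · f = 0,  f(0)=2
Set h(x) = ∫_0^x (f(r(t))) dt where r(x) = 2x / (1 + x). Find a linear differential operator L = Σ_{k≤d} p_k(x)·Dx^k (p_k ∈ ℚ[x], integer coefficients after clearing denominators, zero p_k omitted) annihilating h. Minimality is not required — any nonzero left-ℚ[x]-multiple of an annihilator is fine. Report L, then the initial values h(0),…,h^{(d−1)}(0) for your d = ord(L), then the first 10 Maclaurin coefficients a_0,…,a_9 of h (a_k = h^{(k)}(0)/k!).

f: a_k = 2, 2, 8, 14, 38, 80, 194, 434, 1016, 2318, …
h₀=f(r): pull back L_f along r ⇒ L₀.
Integrate: L := L₀·Dx.
L = (2 + 26·x)·Dx + (-1 - x + 13·x^2 + 13·x^3)·Dx^2  (order 2).
h: a_k = 0, 2, 2, 28/3, 13, 364/5, 338/3, 676, 2197/2, 61516/9, …
ICs: h(0) = 0, h′(0) = 2.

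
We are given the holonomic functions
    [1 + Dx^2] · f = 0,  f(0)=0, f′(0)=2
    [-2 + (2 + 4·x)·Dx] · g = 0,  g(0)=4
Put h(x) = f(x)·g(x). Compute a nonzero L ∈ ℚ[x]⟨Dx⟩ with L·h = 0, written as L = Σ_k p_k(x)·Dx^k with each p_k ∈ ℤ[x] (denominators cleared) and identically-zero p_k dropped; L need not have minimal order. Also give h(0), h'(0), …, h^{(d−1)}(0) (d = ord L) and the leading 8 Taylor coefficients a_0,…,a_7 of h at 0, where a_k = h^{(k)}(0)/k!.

L = (4 + 4·x + 4·x^2) + (-2 - 4·x)·Dx + (1 + 4·x + 4·x^2)·Dx^2  (order 2).
h: a_k = 0, 8, 8, -16/3, 8/3, -64/15, 32/5, -3056/315, …
ICs: h(0) = 0, h′(0) = 8.

f: a_k = 0, 2, 0, -1/3, 0, 1/60, 0, -1/2520, …
g: a_k = 4, 4, -2, 2, -5/2, 7/2, -21/4, 33/4, …
Sym-product of L_f,L_g gives L₀ (≤ ord 2).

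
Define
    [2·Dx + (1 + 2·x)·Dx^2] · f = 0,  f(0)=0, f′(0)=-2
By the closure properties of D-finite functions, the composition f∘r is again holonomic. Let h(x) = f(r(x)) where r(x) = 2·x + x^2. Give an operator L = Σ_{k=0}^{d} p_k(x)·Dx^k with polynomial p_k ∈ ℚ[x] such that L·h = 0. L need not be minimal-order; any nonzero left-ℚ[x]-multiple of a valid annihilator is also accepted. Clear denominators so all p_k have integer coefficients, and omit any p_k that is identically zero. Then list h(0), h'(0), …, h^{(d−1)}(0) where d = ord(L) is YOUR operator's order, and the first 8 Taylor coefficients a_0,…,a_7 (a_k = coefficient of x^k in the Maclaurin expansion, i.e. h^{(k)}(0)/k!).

L = (3 + 4·x + 2·x^2)·Dx + (1 + 5·x + 6·x^2 + 2·x^3)·Dx^2  (order 2).
h: a_k = 0, -4, 6, -40/3, 34, -464/5, 264, -5408/7, …
ICs: h(0) = 0, h′(0) = -4.

f: a_k = 0, -2, 2, -8/3, 4, -32/5, 32/3, -128/7, …
L₀ from L_f via x↦r, Dx↦r'^{-1}Dx.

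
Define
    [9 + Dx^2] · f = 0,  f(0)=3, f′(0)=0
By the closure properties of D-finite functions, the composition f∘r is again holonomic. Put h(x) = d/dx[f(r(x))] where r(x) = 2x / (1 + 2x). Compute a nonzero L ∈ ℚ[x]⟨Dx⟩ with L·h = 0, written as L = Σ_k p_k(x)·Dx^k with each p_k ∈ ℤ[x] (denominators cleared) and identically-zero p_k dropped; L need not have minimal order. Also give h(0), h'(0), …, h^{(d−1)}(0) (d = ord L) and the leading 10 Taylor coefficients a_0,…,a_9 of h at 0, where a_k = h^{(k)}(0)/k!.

f: a_k = 3, 0, -27/2, 0, 81/8, 0, -243/80, 0, 2187/4480, 0, …
Substitute x→r, Dx→(1/r')Dx; clear ⇒ L₀.
Derive L from L₀ (diff closure).
L = (60 + 96·x + 96·x^2) + (12 + 72·x + 144·x^2 + 96·x^3)·Dx + (1 + 8·x + 24·x^2 + 32·x^3 + 16·x^4)·Dx^2  (order 2).
h: a_k = 0, -108, 648, -1944, 2160, 58968/5, -462672/5, 14090544/35, -47223648/35, 130386024/35, …
ICs: h(0) = 0, h′(0) = -108.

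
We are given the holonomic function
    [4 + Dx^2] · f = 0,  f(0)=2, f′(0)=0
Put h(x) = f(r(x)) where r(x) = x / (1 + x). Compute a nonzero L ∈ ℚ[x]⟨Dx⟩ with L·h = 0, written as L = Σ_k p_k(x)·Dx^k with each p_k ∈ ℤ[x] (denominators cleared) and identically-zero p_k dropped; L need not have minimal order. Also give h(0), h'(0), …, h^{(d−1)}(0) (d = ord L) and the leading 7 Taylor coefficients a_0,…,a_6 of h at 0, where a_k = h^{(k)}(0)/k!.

L = 4 + (2 + 6·x + 6·x^2 + 2·x^3)·Dx + (1 + 4·x + 6·x^2 + 4·x^3 + x^4)·Dx^2  (order 2).
h: a_k = 2, 0, -4, 8, -32/3, 32/3, -308/45, …
ICs: h(0) = 2, h′(0) = 0.

f: a_k = 2, 0, -4, 0, 4/3, 0, -8/45, …
Substitute x→r, Dx→(1/r')Dx; clear ⇒ L₀.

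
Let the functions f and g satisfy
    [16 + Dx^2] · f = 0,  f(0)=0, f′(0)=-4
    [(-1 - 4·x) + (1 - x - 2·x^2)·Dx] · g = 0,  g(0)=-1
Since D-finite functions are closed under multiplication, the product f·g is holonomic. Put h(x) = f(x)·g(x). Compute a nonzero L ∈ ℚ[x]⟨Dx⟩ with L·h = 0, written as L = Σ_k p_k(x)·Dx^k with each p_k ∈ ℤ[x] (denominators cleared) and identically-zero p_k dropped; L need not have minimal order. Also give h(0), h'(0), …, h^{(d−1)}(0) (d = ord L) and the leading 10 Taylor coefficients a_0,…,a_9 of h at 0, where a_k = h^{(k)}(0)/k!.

f: a_k = 0, -4, 0, 32/3, 0, -128/15, 0, 1024/315, 0, -2048/2835, …
g: a_k = -1, -1, -3, -5, -11, -21, -43, -85, -171, -341, …
Product ⇒ symmetric product L₀, ord ≤ 2.
L = (-12 + 16·x + 32·x^2) + (2 + 8·x)·Dx + (-1 + x + 2·x^2)·Dx^2  (order 2).
h: a_k = 0, 4, 4, 4/3, 28/3, 308/15, 196/5, 4852/63, 48956/315, 879332/2835, …
ICs: h(0) = 0, h′(0) = 4.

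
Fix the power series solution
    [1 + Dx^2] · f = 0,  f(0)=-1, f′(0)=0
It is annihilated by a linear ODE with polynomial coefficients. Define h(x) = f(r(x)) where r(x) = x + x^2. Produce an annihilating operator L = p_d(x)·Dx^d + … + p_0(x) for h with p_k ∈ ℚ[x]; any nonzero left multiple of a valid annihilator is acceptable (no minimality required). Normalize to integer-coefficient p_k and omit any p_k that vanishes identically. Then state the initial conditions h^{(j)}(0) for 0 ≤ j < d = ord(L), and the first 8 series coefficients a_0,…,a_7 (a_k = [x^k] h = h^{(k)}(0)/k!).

f: a_k = -1, 0, 1/2, 0, -1/24, 0, 1/720, 0, …
Change of var in L_f (x↦r) gives L₀.
L = (1 + 6·x + 12·x^2 + 8·x^3) - 2·Dx + (1 + 2·x)·Dx^2  (order 2).
h: a_k = -1, 0, 1/2, 1, 11/24, -1/6, -179/720, -19/120, …
ICs: h(0) = -1, h′(0) = 0.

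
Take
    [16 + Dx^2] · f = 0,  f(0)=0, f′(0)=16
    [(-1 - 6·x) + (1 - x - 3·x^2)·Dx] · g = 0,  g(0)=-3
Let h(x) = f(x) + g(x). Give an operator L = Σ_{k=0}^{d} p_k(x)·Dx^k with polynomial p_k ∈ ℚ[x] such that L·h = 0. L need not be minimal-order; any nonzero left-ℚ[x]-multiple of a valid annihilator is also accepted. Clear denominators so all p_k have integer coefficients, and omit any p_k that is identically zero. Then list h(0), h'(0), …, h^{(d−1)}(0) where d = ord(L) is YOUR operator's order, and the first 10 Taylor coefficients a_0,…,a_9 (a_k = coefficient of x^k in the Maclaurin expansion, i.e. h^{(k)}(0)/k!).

f: a_k = 0, 16, 0, -128/3, 0, 512/15, 0, -4096/315, 0, 8192/2835, …
g: a_k = -3, -3, -12, -21, -57, -120, -291, -651, -1524, -3477, …
Weyl lclm of L_f,L_g ⇒ L₀ (ord ≤ 3).
L = (-464 - 2816·x - 416·x^2 - 2112·x^3 - 5760·x^4 - 6912·x^5) + (192 - 304·x - 672·x^2 + 1312·x^3 + 1008·x^4 - 3456·x^5 - 3456·x^6)·Dx + (-29 - 176·x - 26·x^2 - 132·x^3 - 360·x^4 - 432·x^5)·Dx^2 + (12 - 19·x - 42·x^2 + 82·x^3 + 63·x^4 - 216·x^5 - 216·x^6)·Dx^3  (order 3).
h: a_k = -3, 13, -12, -191/3, -57, -1288/15, -291, -209161/315, -1524, -9849103/2835, …
ICs: h(0) = -3, h′(0) = 13, h′′(0) = -24.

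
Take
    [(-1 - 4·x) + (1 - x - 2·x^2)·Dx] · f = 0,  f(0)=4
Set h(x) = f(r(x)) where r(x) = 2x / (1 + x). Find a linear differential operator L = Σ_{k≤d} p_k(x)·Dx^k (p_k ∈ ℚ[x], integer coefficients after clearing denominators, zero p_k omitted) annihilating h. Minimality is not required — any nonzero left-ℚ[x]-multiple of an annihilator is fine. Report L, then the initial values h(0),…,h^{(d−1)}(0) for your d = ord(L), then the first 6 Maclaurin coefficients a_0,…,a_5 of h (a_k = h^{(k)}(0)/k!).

f: a_k = 4, 4, 12, 20, 44, 84, …
h₀=f(r): pull back L_f along r ⇒ L₀.
L = (2 + 18·x) + (-1 - x + 9·x^2 + 9·x^3)·Dx  (order 1).
h: a_k = 4, 8, 40, 72, 360, 648, …
ICs: h(0) = 4.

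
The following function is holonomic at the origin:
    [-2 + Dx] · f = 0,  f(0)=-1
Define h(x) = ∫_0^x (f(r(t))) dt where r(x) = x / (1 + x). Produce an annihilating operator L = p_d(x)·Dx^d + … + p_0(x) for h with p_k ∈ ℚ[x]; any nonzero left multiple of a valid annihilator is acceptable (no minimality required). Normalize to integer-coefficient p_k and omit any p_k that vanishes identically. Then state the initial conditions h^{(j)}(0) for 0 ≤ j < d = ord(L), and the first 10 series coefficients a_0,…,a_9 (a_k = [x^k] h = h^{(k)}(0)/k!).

f: a_k = -1, -2, -2, -4/3, -2/3, -4/15, -4/45, -8/315, -2/315, -4/2835, …
Change of var in L_f (x↦r) gives L₀.
∫: right-multiply L₀ by Dx.
L = -2·Dx + (1 + 2·x + x^2)·Dx^2  (order 2).
h: a_k = 0, -1, -1, 0, 1/6, -2/15, 1/15, -4/315, -5/252, 32/945, …
ICs: h(0) = 0, h′(0) = -1.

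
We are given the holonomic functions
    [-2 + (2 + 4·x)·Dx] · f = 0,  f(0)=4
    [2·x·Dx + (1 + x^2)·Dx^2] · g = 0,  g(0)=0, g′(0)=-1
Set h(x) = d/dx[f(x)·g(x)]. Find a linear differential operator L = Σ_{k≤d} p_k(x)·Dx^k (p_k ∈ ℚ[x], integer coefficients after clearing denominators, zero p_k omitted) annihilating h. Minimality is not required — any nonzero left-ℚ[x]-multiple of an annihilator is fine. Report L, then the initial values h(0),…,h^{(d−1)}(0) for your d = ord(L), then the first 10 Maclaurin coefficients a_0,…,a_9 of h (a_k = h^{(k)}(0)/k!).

f: a_k = 4, 4, -2, 2, -5/2, 7/2, -21/4, 33/4, -429/32, 715/32, …
g: a_k = 0, -1, 0, 1/3, 0, -1/5, 0, 1/7, 0, -1/9, …
f·g: L₀ = L_f ⊗_s L_g, ord ≤ 1·2.
h₀' ⇒ L via d/dx closure of L₀.
L = (-1 + 20·x + 20·x^2 - 12·x^3 - 3·x^4) + (8 + 30·x + 54·x^2 + 34·x^3 - 42·x^4 - 12·x^5)·Dx + (3 + 10·x + 6·x^2 - 2·x^3 - x^4 - 12·x^5 - 4·x^6)·Dx^2  (order 2).
h: a_k = -4, -8, 10, -8/3, 31/6, -109/5, 2263/60, -5806/105, 23035/224, -206161/1008, …
ICs: h(0) = -4, h′(0) = -8.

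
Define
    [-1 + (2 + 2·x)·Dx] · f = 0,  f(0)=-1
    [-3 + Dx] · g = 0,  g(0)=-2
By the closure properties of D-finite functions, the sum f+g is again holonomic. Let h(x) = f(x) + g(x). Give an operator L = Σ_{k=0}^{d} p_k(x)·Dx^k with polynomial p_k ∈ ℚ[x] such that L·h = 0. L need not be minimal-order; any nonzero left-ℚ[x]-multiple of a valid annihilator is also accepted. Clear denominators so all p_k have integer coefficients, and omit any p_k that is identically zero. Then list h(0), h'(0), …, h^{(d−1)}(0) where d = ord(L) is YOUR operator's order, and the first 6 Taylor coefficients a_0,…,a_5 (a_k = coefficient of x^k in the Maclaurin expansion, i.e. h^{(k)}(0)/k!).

L = (21 + 18·x) + (-37 - 72·x - 36·x^2)·Dx + (10 + 22·x + 12·x^2)·Dx^2  (order 2).
h: a_k = -3, -13/2, -71/8, -145/16, -859/128, -5219/1280, …
ICs: h(0) = -3, h′(0) = -13/2.

f: a_k = -1, -1/2, 1/8, -1/16, 5/128, -7/256, …
g: a_k = -2, -6, -9, -9, -27/4, -81/20, …
L₀ := lclm(L_f,L_g); ord L₀ ≤ 1+1.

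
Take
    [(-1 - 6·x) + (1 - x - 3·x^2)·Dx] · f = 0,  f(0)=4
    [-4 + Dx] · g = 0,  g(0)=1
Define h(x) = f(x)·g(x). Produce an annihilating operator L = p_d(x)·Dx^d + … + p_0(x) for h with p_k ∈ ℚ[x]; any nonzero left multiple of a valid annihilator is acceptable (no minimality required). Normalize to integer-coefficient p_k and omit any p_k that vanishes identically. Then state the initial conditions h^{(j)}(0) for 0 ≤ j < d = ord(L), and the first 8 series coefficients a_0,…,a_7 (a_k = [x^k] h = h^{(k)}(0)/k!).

f: a_k = 4, 4, 16, 28, 76, 160, 388, 868, …
g: a_k = 1, 4, 8, 32/3, 32/3, 128/15, 256/45, 1024/315, …
Sym-product of L_f,L_g gives L₀ (≤ ord 1).
L = (5 + 2·x - 12·x^2) + (-1 + x + 3·x^2)·Dx  (order 1).
h: a_k = 4, 20, 64, 500/3, 1204/3, 14032/15, 19460/9, 1569212/315, …
ICs: h(0) = 4.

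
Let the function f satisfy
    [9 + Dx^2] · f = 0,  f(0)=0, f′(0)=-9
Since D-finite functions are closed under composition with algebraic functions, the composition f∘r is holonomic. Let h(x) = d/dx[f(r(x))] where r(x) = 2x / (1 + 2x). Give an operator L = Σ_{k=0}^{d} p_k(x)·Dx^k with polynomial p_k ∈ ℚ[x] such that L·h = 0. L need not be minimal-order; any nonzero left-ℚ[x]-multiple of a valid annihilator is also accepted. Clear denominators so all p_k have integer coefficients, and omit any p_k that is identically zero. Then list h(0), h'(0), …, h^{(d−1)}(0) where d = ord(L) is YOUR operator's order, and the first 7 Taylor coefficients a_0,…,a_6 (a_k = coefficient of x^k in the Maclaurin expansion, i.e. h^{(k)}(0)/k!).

L = (60 + 96·x + 96·x^2) + (12 + 72·x + 144·x^2 + 96·x^3)·Dx + (1 + 8·x + 24·x^2 + 32·x^3 + 16·x^4)·Dx^2  (order 2).
h: a_k = -18, 72, 108, -2016, 10548, -36720, 464472/5, …
ICs: h(0) = -18, h′(0) = 72.

f: a_k = 0, -9, 0, 27/2, 0, -243/40, 0, …
f∘r: x↦r, Dx↦Dx/r' in L_f ⇒ L₀.
Differentiate: ansatz ord ≤ ord L₀ ⇒ L.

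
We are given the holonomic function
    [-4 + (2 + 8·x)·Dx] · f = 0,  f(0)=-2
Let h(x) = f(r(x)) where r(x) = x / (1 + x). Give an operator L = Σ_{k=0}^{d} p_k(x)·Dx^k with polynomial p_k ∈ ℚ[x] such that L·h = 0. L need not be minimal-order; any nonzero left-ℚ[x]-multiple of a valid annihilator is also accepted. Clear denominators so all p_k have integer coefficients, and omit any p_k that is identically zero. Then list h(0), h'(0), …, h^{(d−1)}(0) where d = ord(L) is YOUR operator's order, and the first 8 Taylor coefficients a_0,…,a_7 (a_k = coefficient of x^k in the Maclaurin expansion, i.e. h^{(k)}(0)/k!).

L = -2 + (1 + 6·x + 5·x^2)·Dx  (order 1).
h: a_k = -2, -4, 8, -20, 60, -204, 752, -2924, …
ICs: h(0) = -2.

f: a_k = -2, -4, 4, -8, 20, -56, 168, -528, …
Substitute x→r, Dx→(1/r')Dx; clear ⇒ L₀.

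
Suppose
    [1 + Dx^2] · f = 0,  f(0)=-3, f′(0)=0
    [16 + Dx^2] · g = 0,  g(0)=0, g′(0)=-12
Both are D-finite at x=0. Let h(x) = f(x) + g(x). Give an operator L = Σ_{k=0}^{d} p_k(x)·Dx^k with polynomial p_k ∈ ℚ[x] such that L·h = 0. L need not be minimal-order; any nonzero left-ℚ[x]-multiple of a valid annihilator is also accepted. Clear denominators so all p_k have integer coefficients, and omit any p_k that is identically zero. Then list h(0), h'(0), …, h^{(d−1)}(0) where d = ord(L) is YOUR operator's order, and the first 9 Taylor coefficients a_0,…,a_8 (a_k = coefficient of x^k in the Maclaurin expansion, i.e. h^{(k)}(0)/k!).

L = 16 + 17·Dx^2 + Dx^4  (order 4).
h: a_k = -3, -12, 3/2, 32, -1/8, -128/5, 1/240, 1024/105, -1/13440, …
ICs: h(0) = -3, h′(0) = -12, h′′(0) = 3, h′′′(0) = 192.

f: a_k = -3, 0, 3/2, 0, -1/8, 0, 1/240, 0, -1/13440, …
g: a_k = 0, -12, 0, 32, 0, -128/5, 0, 1024/105, 0, …
L₀ := lclm(L_f,L_g); ord L₀ ≤ 2+2.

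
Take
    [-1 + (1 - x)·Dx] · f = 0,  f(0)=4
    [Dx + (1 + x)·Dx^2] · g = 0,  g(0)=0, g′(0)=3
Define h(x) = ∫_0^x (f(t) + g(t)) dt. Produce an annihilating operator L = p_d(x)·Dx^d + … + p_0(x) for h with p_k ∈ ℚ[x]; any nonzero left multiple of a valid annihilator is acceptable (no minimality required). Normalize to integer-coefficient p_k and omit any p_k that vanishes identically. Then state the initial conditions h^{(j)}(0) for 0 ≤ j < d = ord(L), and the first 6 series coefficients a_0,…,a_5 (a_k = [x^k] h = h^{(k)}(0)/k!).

f: a_k = 4, 4, 4, 4, 4, 4, …
g: a_k = 0, 3, -3/2, 1, -3/4, 3/5, …
L₀ := lclm(L_f,L_g); ord L₀ ≤ 1+2.
Integrate: L := L₀·Dx.
L = (10 + 2·x)·Dx^2 + (4 + 16·x + 4·x^2)·Dx^3 + (-3 - x + 3·x^2 + x^3)·Dx^4  (order 4).
h: a_k = 0, 4, 7/2, 5/6, 5/4, 13/20, …
ICs: h(0) = 0, h′(0) = 4, h′′(0) = 7, h′′′(0) = 5.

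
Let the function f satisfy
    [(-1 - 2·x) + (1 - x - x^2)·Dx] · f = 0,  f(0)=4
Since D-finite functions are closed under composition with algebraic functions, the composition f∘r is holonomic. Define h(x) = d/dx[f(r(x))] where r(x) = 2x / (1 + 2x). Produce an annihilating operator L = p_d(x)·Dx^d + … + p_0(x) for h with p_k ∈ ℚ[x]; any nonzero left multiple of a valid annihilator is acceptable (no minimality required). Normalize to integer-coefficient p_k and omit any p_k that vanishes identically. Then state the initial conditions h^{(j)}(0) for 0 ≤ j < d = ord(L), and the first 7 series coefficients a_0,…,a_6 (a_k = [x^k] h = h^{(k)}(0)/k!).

L = (4 + 24·x + 96·x^2 + 96·x^3) + (-1 - 10·x - 24·x^2 + 8·x^3 + 48·x^4)·Dx  (order 1).
h: a_k = 8, 32, 0, 256, -640, 3072, -10752, …
ICs: h(0) = 8.

f: a_k = 4, 4, 8, 12, 20, 32, 52, …
Change of var in L_f (x↦r) gives L₀.
Derive L from L₀ (diff closure).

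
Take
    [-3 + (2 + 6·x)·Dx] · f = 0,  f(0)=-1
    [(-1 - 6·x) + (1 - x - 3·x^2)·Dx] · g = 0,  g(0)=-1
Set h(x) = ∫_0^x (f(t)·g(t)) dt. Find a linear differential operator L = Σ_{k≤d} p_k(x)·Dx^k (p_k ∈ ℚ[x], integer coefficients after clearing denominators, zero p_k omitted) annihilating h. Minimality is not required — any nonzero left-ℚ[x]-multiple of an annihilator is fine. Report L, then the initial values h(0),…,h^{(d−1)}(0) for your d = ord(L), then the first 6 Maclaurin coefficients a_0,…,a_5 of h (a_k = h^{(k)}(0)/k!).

L = (5 + 15·x + 27·x^2)·Dx + (-2 - 4·x + 12·x^2 + 18·x^3)·Dx^2  (order 2).
h: a_k = 0, 1, 5/4, 35/24, 217/64, 3011/640, …
ICs: h(0) = 0, h′(0) = 1.

f: a_k = -1, -3/2, 9/8, -27/16, 405/128, -1701/256, …
g: a_k = -1, -1, -4, -7, -19, -40, …
Sym-product of L_f,L_g gives L₀ (≤ ord 1).
h=∫h₀ ⇒ L = L₀·Dx.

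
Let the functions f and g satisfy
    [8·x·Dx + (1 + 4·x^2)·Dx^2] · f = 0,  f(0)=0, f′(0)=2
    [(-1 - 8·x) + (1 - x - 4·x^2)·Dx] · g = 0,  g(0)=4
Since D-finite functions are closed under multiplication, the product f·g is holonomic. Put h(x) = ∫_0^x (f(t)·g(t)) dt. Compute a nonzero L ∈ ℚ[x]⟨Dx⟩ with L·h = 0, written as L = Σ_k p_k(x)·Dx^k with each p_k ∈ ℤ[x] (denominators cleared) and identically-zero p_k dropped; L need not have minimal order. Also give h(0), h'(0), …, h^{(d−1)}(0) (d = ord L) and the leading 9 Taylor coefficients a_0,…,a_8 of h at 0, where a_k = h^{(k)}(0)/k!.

f: a_k = 0, 2, 0, -8/3, 0, 32/5, 0, -128/7, 0, …
g: a_k = 4, 4, 20, 36, 116, 260, 724, 1764, 4660, …
f·g: L₀ = L_f ⊗_s L_g, ord ≤ 2·1.
h=∫₀ˣh₀: take L = L₀·Dx.
L = (8 + 8·x + 96·x^2)·Dx + (2 + 8·x + 16·x^2 + 96·x^3)·Dx^2 + (-1 + x + 4·x^3 + 16·x^4)·Dx^3  (order 3).
h: a_k = 0, 0, 4, 8/3, 22/3, 184/15, 1532/45, 2248/35, 3133/21, …
ICs: h(0) = 0, h′(0) = 0, h′′(0) = 8.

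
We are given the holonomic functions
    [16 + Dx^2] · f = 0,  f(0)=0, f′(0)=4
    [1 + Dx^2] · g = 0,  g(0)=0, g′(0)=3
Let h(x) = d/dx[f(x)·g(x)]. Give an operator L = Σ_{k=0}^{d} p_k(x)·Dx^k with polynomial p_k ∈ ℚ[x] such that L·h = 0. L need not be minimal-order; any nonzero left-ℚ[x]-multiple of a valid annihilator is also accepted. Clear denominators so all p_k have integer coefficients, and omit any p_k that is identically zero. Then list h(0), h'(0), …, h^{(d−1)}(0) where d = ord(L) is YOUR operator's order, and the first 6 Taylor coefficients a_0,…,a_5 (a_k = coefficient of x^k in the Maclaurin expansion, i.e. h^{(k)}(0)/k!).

L = 225 + 34·Dx^2 + Dx^4  (order 4).
h: a_k = 0, 24, 0, -136, 0, 931/5, …
ICs: h(0) = 0, h′(0) = 24, h′′(0) = 0, h′′′(0) = -816.

f: a_k = 0, 4, 0, -32/3, 0, 128/15, …
g: a_k = 0, 3, 0, -1/2, 0, 1/40, …
f·g: L₀ = L_f ⊗_s L_g, ord ≤ 2·2.
h₀' ⇒ L via d/dx closure of L₀.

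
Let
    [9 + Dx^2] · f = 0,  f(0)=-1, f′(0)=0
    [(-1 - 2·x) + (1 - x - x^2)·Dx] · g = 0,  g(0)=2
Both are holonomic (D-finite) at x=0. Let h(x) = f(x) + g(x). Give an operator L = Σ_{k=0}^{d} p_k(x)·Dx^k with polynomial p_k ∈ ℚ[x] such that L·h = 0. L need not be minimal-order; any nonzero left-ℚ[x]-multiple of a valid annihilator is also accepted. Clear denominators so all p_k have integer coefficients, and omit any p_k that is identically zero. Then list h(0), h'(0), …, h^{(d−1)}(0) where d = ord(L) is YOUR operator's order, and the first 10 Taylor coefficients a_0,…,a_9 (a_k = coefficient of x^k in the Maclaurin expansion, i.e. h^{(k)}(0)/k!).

L = (-243 - 432·x + 81·x^2 - 216·x^3 - 405·x^4 - 162·x^5) + (117 - 225·x - 36·x^2 + 297·x^3 - 54·x^4 - 243·x^5 - 81·x^6)·Dx + (-27 - 48·x + 9·x^2 - 24·x^3 - 45·x^4 - 18·x^5)·Dx^2 + (13 - 25·x - 4·x^2 + 33·x^3 - 6·x^4 - 27·x^5 - 9·x^6)·Dx^3  (order 3).
h: a_k = 1, 2, 17/2, 6, 53/8, 16, 2161/80, 42, 303911/4480, 110, …
ICs: h(0) = 1, h′(0) = 2, h′′(0) = 17.

f: a_k = -1, 0, 9/2, 0, -27/8, 0, 81/80, 0, -729/4480, 0, …
g: a_k = 2, 2, 4, 6, 10, 16, 26, 42, 68, 110, …
h₀=f+g: left-lcm gives L₀, ord ≤ 3.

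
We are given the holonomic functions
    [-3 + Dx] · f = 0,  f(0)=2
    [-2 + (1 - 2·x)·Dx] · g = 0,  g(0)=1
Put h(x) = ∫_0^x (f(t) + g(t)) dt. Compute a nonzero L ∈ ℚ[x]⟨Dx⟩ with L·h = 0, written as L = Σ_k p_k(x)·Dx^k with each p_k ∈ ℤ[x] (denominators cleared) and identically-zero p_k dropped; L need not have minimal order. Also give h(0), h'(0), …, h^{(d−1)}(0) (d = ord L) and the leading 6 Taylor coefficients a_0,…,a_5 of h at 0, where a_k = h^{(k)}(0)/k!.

L = (6 + 36·x)·Dx + (1 - 36·x + 36·x^2)·Dx^2 + (-1 + 8·x - 12·x^2)·Dx^3  (order 3).
h: a_k = 0, 3, 4, 13/3, 17/4, 91/20, …
ICs: h(0) = 0, h′(0) = 3, h′′(0) = 8.

f: a_k = 2, 6, 9, 9, 27/4, 81/20, …
g: a_k = 1, 2, 4, 8, 16, 32, …
L₀ := lclm(L_f,L_g); ord L₀ ≤ 1+1.
h=∫h₀ ⇒ L = L₀·Dx.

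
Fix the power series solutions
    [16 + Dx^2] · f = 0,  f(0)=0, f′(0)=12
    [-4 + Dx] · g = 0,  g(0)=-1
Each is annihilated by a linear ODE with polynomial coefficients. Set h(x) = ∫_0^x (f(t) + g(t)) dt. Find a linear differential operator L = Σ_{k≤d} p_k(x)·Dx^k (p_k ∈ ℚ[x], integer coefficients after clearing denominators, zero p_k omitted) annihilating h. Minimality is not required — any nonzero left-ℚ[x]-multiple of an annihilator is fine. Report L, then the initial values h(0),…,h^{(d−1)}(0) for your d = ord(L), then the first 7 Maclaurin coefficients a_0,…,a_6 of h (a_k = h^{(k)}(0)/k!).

f: a_k = 0, 12, 0, -32, 0, 128/5, 0, …
g: a_k = -1, -4, -8, -32/3, -32/3, -128/15, -256/45, …
L₀ := lclm(L_f,L_g); ord L₀ ≤ 2+1.
h=∫h₀ ⇒ L = L₀·Dx.
L = -64·Dx + 16·Dx^2 - 4·Dx^3 + Dx^4  (order 4).
h: a_k = 0, -1, 4, -8/3, -32/3, -32/15, 128/45, …
ICs: h(0) = 0, h′(0) = -1, h′′(0) = 8, h′′′(0) = -16.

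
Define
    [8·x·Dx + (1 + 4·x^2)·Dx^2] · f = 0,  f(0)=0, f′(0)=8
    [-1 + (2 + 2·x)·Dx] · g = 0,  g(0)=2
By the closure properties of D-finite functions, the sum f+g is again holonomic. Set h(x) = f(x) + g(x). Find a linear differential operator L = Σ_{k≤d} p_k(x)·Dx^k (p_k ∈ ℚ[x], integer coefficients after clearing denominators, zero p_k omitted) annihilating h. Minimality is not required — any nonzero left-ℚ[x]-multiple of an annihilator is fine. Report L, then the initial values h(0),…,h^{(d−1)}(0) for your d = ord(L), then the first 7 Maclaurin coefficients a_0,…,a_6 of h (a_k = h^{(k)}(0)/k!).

L = (-16 - 40·x + 192·x^2 + 96·x^3)·Dx + (-35 - 64·x + 328·x^2 + 768·x^3 + 336·x^4)·Dx^2 + (-2 + 30·x + 48·x^2 + 144·x^3 + 224·x^4 + 96·x^5)·Dx^3  (order 3).
h: a_k = 2, 9, -1/4, -253/24, -5/64, 16419/640, -21/512, …
ICs: h(0) = 2, h′(0) = 9, h′′(0) = -1/2.

f: a_k = 0, 8, 0, -32/3, 0, 128/5, 0, …
g: a_k = 2, 1, -1/4, 1/8, -5/64, 7/128, -21/512, …
h₀=f+g: left-lcm gives L₀, ord ≤ 3.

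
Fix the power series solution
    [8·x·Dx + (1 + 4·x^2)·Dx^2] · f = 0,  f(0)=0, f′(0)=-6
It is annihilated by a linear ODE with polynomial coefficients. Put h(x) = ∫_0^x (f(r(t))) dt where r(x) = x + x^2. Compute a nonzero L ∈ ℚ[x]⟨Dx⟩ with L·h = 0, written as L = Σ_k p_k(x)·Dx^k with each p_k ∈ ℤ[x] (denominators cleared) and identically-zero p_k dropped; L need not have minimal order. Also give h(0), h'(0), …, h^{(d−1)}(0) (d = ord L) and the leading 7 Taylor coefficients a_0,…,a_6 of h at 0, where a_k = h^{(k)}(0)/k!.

L = (-2 + 8·x + 32·x^2 + 48·x^3 + 24·x^4)·Dx^2 + (1 + 2·x + 4·x^2 + 16·x^3 + 20·x^4 + 8·x^5)·Dx^3  (order 3).
h: a_k = 0, 0, -3, -2, 2, 24/5, 4/5, …
ICs: h(0) = 0, h′(0) = 0, h′′(0) = -6.

f: a_k = 0, -6, 0, 8, 0, -96/5, 0, …
f∘r: x↦r, Dx↦Dx/r' in L_f ⇒ L₀.
∫: right-multiply L₀ by Dx.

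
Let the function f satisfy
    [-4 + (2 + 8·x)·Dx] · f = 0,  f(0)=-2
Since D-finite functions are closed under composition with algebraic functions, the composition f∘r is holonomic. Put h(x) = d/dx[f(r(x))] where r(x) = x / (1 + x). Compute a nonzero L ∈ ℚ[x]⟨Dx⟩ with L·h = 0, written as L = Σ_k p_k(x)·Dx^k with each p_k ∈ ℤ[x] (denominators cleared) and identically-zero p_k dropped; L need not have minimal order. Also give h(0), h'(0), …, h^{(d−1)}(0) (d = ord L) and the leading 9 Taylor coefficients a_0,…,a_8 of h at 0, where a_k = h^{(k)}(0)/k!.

L = (-4 - 10·x) + (-1 - 6·x - 5·x^2)·Dx  (order 1).
h: a_k = -4, 16, -60, 240, -1020, 4512, -20468, 94400, -440460, …
ICs: h(0) = -4.

f: a_k = -2, -4, 4, -8, 20, -56, 168, -528, 1716, …
f∘r: x↦r, Dx↦Dx/r' in L_f ⇒ L₀.
Differentiate: ansatz ord ≤ ord L₀ ⇒ L.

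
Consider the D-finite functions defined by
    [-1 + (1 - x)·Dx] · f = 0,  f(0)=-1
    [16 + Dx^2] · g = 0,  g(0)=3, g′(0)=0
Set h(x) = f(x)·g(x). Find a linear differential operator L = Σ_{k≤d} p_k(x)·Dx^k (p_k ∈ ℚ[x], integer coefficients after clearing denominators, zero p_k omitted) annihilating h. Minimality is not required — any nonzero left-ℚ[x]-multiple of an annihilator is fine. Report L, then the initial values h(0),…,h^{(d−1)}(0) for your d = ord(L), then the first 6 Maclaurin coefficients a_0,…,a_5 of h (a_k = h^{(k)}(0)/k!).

L = (-16 + 16·x) + 2·Dx + (-1 + x)·Dx^2  (order 2).
h: a_k = -3, -3, 21, 21, -11, -11, …
ICs: h(0) = -3, h′(0) = -3.

f: a_k = -1, -1, -1, -1, -1, -1, …
g: a_k = 3, 0, -24, 0, 32, 0, …
Product ⇒ symmetric product L₀, ord ≤ 2.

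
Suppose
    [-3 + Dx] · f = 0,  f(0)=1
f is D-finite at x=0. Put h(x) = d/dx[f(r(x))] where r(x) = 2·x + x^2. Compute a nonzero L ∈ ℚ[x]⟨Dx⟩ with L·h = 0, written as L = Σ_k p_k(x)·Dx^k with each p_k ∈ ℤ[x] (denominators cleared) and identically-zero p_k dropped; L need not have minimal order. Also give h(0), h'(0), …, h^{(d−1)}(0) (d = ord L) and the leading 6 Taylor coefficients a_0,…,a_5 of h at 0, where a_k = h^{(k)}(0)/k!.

L = (7 + 12·x + 6·x^2) + (-1 - x)·Dx  (order 1).
h: a_k = 6, 42, 162, 450, 999, 9369/5, …
ICs: h(0) = 6.

f: a_k = 1, 3, 9/2, 9/2, 27/8, 81/40, …
Substitute x→r, Dx→(1/r')Dx; clear ⇒ L₀.
h=h₀': d/dx-closure on L₀ ⇒ L.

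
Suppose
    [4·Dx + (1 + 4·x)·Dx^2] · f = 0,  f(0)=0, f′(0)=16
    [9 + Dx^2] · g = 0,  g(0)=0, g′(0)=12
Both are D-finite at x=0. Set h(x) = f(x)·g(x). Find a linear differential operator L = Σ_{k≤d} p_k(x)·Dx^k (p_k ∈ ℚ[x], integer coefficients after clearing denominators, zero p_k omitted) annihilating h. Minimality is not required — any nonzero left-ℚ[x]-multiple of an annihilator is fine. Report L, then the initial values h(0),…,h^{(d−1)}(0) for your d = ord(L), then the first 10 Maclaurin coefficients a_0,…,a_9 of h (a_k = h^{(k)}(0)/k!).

f: a_k = 0, 16, -32, 256/3, -256, 4096/5, -8192/3, 65536/7, -32768, 1048576/9, …
g: a_k = 0, 12, 0, -18, 0, 81/10, 0, -243/140, 0, 243/1120, …
L₀ := L_f ⊗_s L_g (sym. prod.), ord ≤ 4.
L = (-2043 - 1296·x + 44064·x^2 + 186624·x^3 + 186624·x^4) + (72 + 5472·x + 31104·x^2 + 41472·x^3)·Dx + (-182 + 864·x + 12096·x^2 + 41472·x^3 + 41472·x^4)·Dx^2 + (8 + 608·x + 3456·x^2 + 4608·x^3)·Dx^3 + (5 + 112·x + 800·x^2 + 2304·x^3 + 2304·x^4)·Dx^4  (order 4).
h: a_k = 0, 0, 192, -384, 736, -2496, 8424, -142096/5, 3439284/35, -12112872/35, …
ICs: h(0) = 0, h′(0) = 0, h′′(0) = 384, h′′′(0) = -2304.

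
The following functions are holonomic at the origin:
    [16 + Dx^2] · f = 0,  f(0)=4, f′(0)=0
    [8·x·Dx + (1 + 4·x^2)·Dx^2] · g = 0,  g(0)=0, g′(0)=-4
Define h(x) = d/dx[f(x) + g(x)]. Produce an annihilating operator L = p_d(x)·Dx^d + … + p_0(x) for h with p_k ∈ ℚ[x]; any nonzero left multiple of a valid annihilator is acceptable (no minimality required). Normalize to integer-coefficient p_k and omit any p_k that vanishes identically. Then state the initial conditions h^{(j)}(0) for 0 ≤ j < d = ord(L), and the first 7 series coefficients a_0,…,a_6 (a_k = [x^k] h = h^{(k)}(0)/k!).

L = (-512·x + 5120·x^3 + 4096·x^5) + (16 + 512·x^2 + 2304·x^4 + 2048·x^6)·Dx + (-32·x + 320·x^3 + 256·x^5)·Dx^2 + (1 + 32·x^2 + 144·x^4 + 128·x^6)·Dx^3  (order 3).
h: a_k = -4, -64, 16, 512/3, -64, -2048/15, 256, …
ICs: h(0) = -4, h′(0) = -64, h′′(0) = 32.

f: a_k = 4, 0, -32, 0, 128/3, 0, -1024/45, …
g: a_k = 0, -4, 0, 16/3, 0, -64/5, 0, …
Weyl lclm of L_f,L_g ⇒ L₀ (ord ≤ 4).
Differentiate: ansatz ord ≤ ord L₀ ⇒ L.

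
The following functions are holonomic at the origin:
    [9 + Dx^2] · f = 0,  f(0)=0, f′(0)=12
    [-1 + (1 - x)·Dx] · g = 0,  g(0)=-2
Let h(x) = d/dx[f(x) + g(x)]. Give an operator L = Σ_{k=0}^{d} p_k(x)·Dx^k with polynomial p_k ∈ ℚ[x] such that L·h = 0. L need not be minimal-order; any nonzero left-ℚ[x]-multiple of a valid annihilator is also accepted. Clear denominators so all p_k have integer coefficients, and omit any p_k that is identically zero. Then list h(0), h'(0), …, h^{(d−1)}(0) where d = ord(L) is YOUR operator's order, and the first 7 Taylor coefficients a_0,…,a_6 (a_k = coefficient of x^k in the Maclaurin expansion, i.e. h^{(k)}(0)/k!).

L = (126 - 108·x + 54·x^2) + (-45 + 99·x - 81·x^2 + 27·x^3)·Dx + (14 - 12·x + 6·x^2)·Dx^2 + (-5 + 11·x - 9·x^2 + 3·x^3)·Dx^3  (order 3).
h: a_k = 10, -4, -60, -8, 61/2, -12, -523/20, …
ICs: h(0) = 10, h′(0) = -4, h′′(0) = -120.

f: a_k = 0, 12, 0, -18, 0, 81/10, 0, …
g: a_k = -2, -2, -2, -2, -2, -2, -2, …
Sum ⇒ L₀ = lclm(L_f,L_g) in ℚ(x)⟨Dx⟩.
h=h₀': d/dx-closure on L₀ ⇒ L.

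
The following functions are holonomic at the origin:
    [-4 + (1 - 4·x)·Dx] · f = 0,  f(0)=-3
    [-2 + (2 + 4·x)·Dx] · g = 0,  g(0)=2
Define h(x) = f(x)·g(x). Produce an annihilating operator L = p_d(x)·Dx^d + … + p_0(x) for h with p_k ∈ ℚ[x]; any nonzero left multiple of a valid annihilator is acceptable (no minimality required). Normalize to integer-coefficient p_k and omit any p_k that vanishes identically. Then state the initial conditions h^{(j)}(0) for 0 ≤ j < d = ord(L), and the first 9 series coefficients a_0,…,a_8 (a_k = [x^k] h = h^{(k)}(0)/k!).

f: a_k = -3, -12, -48, -192, -768, -3072, -12288, -49152, -196608, …
g: a_k = 2, 2, -1, 1, -5/4, 7/4, -21/8, 33/8, -429/64, …
Product ⇒ symmetric product L₀, ord ≤ 1.
L = (5 + 4·x) + (-1 + 2·x + 8·x^2)·Dx  (order 1).
h: a_k = -6, -30, -117, -471, -7521/4, -30105/4, -240777/8, -963207/8, -30821337/64, …
ICs: h(0) = -6.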